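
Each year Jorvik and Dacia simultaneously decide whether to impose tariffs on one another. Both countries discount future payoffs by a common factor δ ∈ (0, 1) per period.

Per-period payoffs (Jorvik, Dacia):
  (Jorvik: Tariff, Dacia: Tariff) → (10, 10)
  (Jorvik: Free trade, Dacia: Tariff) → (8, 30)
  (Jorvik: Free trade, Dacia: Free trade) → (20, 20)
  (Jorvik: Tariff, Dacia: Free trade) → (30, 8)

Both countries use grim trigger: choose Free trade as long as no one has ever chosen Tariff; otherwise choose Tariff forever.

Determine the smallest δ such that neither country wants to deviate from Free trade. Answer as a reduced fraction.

1/2

Cooperation forever yields 20 each period: 20/(1−δ).
Deviating yields 30 once, then 10 forever: 30 + 10δ/(1−δ).
No profitable deviation requires 20/(1−δ) ≥ 30 + 10δ/(1−δ).
Multiplying by (1−δ): 20 ≥ 30(1−δ) + 10δ = 30 − 20δ.
So 20δ ≥ 10, i.e. δ ≥ 10/20 = 1/2.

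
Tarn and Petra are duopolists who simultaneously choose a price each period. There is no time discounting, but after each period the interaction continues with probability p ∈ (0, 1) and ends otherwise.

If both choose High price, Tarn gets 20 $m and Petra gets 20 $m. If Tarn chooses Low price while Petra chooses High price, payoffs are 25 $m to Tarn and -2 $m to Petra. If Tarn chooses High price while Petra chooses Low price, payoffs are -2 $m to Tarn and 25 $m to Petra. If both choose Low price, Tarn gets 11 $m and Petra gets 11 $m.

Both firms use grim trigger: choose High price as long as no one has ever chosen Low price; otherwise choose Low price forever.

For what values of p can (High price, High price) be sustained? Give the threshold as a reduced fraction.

Expected cooperation value is 20 + p·20 + p²·20 + … = 20/(1−p); deviation gives 25 + p·11/(1−p).
20 ≥ 25(1−p) + 11p ⇒ 14p ≥ 5 ⇒ p ≥ 5/14.

5/14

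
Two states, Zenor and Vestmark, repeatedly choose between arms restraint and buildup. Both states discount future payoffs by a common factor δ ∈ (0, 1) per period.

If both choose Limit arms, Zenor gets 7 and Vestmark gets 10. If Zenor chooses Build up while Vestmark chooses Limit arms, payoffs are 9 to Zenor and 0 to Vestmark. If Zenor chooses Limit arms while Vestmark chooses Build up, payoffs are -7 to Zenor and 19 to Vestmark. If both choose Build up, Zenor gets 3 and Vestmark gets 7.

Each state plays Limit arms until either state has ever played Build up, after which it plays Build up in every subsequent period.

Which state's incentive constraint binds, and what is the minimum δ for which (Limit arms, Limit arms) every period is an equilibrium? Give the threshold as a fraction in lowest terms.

Zenor: cooperation gives 7 each period; deviation gives 9 once then 3 forever.
  7/(1−δ) ≥ 9 + 3δ/(1−δ) ⇒ δ ≥ 2/6 = 1/3.
Vestmark: cooperation gives 10 each period; deviation gives 19 once then 7 forever.
  δ ≥ 9/12 = 3/4.
Both must hold, so the binding constraint is Vestmark's: δ ≥ 3/4.

Vestmark; δ ≥ 3/4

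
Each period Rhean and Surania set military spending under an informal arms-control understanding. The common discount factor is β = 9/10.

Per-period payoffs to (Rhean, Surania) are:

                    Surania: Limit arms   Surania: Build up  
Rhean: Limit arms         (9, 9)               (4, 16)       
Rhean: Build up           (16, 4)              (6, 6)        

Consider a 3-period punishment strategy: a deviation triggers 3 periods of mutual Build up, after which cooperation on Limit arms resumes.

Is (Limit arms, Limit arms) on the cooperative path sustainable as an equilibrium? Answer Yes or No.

Yes

IC: β+…+β^3 ≥ (16−9)/(9−6) = 7/3.
At β = 9/10: partial sum = 2.4390 ≥ 2.3333. Cooperation sustainable.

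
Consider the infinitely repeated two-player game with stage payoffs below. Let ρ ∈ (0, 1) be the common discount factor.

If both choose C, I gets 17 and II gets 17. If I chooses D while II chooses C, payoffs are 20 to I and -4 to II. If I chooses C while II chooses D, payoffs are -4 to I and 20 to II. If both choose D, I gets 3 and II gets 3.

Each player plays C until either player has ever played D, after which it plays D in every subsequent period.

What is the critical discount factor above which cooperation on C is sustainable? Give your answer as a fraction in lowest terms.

3/17

17/(1−ρ) ≥ 20 + 3ρ/(1−ρ)
17 ≥ 20 − 17ρ
ρ ≥ 3/17.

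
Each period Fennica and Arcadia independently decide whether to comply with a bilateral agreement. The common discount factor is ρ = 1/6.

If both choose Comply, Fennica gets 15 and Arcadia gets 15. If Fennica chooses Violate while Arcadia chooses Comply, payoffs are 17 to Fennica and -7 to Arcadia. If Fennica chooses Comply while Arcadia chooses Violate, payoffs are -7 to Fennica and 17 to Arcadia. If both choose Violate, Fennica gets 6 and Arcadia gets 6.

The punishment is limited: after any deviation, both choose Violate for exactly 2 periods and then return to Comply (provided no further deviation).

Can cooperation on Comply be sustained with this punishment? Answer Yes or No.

A one-shot deviation gives 17 now, then 6 for 2 periods, then back to 15.
Gain from deviating: (17−15) today; loss: (15−6) in each of the next 2 periods.
No-deviation condition: (15−6)(ρ+…+ρ^2) ≥ 17−15, i.e. ρ+…+ρ^2 ≥ 2/9.
At ρ = 1/6: ρ+…+ρ^2 = 0.1944 < 0.2222.
So cooperation is not sustainable.

No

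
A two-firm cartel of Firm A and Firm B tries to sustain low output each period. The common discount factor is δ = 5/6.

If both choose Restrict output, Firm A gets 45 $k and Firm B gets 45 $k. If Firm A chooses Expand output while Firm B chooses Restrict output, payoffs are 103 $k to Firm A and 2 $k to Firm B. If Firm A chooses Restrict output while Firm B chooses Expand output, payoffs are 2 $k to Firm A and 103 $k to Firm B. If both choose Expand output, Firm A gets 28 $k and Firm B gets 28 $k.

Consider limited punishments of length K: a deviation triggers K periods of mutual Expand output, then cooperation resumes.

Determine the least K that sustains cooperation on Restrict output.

7

No profitable deviation requires (45−28)(δ+…+δ^K) ≥ 103−45, i.e. δ+…+δ^K ≥ 58/17 ≈ 3.4118.
With δ = 5/6, the partial sums are K=1: 0.8333, K=2: 1.5278, …, K=5: 2.9906, K=6: 3.3255, K=7: 3.6046.
K = 7 is the first length at which the sum reaches 3.4118.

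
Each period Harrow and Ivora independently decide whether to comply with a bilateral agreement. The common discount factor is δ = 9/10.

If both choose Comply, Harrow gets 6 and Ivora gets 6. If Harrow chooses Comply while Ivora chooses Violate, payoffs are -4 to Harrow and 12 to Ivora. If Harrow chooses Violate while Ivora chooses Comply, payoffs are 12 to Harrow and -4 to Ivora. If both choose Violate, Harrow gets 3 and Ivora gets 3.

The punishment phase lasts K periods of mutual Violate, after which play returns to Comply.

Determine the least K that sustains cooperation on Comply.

3

IC: δ(1−δ^K)/(1−δ) ≥ (12−6)/(6−3) = 2.
With δ = 9/10: need 1 − δ^K ≥ 2·(1−9/10)/(9/10), i.e. δ^K ≤ 0.7778.
Since (9/10)^2 = 0.8100 and (9/10)^3 = 0.7290, the smallest such K is 3.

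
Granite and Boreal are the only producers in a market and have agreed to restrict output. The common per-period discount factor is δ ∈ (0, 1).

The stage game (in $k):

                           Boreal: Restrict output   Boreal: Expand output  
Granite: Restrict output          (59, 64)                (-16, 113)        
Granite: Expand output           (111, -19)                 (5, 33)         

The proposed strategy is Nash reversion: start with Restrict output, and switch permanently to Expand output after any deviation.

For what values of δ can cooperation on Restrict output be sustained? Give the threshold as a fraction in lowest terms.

Granite: cooperation gives 59 each period; deviation gives 111 once then 5 forever.
  59/(1−δ) ≥ 111 + 5δ/(1−δ) ⇒ δ ≥ 52/106 = 26/53.
Boreal: cooperation gives 64 each period; deviation gives 113 once then 33 forever.
  δ ≥ 49/80.
Both must hold, so the binding constraint is Boreal's: δ ≥ 49/80.

49/80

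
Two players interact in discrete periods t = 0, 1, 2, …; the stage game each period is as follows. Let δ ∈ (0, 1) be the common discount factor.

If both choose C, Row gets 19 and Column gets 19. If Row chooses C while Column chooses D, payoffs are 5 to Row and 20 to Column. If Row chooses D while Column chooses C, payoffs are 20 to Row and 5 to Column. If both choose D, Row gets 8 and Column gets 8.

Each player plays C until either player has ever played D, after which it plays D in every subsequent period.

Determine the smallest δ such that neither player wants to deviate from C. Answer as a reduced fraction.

1/12

19/(1−δ) ≥ 20 + 8δ/(1−δ)
19 ≥ 20 − 12δ
δ ≥ 1/12.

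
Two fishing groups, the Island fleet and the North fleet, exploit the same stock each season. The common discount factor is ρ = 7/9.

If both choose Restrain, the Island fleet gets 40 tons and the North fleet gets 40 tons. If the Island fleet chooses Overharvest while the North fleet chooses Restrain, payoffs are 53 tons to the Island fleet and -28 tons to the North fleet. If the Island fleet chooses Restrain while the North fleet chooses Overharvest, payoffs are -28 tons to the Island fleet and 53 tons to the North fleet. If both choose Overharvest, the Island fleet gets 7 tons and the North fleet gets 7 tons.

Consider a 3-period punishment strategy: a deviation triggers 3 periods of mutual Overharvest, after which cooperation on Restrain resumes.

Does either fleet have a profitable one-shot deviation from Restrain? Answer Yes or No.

No

Comparing payoff streams over the 4 periods until play realigns: cooperate → 40(1+ρ+…+ρ^3); deviate → 53 + 7(ρ+…+ρ^3).
Cooperation is sustained iff (40−7)(ρ+…+ρ^3) ≥ 53−40.
ρ+…+ρ^3 = 7/9·(1−(7/9)^3)/(1−7/9) = 1.8532, and (53−40)/(40−7) = 0.3939.
1.8532 ≥ 0.3939, so cooperation is sustainable.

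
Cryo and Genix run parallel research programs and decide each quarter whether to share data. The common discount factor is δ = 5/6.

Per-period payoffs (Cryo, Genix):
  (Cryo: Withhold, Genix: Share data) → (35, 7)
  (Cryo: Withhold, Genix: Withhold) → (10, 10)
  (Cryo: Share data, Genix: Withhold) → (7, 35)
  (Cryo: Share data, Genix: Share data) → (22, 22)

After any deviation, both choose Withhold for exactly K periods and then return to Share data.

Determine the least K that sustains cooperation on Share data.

2

No profitable deviation requires (22−10)(δ+…+δ^K) ≥ 35−22, i.e. δ+…+δ^K ≥ 13/12 ≈ 1.0833.
With δ = 5/6, the partial sums are K=1: 0.8333, K=2: 1.5278.
K = 2 is the first length at which the sum reaches 1.0833.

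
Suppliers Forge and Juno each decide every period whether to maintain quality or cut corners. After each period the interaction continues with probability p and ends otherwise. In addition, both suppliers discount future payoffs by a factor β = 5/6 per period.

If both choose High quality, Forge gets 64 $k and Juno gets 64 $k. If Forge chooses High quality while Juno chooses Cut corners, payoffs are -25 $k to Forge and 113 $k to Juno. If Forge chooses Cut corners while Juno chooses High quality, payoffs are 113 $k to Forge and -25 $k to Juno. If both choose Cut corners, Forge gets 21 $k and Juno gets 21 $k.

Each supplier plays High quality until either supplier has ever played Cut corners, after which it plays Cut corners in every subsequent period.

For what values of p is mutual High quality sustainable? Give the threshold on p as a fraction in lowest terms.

With continuation probability p and discount β, the effective per-period discount factor is βp.
Grim-trigger IC: βp ≥ (113−64)/(113−21) = 49/92.
So p ≥ (49/92)/(5/6) = 147/230.

147/230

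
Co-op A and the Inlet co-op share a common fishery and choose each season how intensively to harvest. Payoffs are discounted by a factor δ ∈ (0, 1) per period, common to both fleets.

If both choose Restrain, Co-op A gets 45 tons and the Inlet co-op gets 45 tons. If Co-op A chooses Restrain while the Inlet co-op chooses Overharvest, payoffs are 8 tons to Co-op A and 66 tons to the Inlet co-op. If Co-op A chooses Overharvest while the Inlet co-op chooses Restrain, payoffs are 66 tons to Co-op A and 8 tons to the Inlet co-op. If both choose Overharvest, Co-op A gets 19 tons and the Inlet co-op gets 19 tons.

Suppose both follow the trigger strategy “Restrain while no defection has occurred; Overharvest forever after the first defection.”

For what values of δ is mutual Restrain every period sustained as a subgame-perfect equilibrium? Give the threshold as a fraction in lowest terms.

21/47

Under grim trigger the critical discount factor is (T−C)/(T−P) with T = 66, C = 45, P = 19.
δ* = (66−45)/(66−19) = 21/47.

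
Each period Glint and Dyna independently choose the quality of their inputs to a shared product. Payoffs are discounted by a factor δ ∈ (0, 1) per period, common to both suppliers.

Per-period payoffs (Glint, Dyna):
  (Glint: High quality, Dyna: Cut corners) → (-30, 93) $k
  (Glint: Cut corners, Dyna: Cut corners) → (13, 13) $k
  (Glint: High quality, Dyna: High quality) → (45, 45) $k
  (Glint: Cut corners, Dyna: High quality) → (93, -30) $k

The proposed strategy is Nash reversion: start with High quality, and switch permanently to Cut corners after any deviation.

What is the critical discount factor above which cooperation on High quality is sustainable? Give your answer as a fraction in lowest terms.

One-period gain from deviating is 93 − 45 = 48. The loss is 45 − 13 = 32 in every subsequent period, with present value 32·δ/(1−δ).
Deviation is unprofitable when 32·δ/(1−δ) ≥ 48, i.e. δ/(1−δ) ≥ 3/2.
Equivalently δ ≥ 48/(48+32) = 3/5.

3/5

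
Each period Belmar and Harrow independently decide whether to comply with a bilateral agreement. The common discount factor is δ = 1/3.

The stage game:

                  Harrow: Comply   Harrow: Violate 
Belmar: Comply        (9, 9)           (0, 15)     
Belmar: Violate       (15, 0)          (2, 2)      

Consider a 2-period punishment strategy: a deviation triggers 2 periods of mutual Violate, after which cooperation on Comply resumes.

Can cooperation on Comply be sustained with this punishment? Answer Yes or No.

Comparing payoff streams over the 3 periods until play realigns: cooperate → 9(1+δ+…+δ^2); deviate → 15 + 2(δ+…+δ^2).
Cooperation is sustained iff (9−2)(δ+…+δ^2) ≥ 15−9.
δ+…+δ^2 = 1/3·(1−(1/3)^2)/(1−1/3) = 0.4444, and (15−9)/(9−2) = 0.8571.
0.4444 < 0.8571, so cooperation is not sustainable.

No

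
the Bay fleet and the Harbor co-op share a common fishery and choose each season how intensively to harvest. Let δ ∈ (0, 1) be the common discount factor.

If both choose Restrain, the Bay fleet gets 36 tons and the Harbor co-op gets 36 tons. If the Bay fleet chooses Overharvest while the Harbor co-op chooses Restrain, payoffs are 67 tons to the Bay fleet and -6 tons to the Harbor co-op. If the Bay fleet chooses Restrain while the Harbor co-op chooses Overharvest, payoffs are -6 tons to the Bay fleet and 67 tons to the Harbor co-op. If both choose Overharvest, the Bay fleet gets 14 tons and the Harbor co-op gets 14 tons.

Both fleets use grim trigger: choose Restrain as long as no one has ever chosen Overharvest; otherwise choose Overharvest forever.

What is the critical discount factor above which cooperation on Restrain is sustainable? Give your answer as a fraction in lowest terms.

31/53

One-period gain from deviating is 67 − 36 = 31. The loss is 36 − 14 = 22 in every subsequent period, with present value 22·δ/(1−δ).
Deviation is unprofitable when 22·δ/(1−δ) ≥ 31, i.e. δ/(1−δ) ≥ 31/22.
Equivalently δ ≥ 31/(31+22) = 31/53.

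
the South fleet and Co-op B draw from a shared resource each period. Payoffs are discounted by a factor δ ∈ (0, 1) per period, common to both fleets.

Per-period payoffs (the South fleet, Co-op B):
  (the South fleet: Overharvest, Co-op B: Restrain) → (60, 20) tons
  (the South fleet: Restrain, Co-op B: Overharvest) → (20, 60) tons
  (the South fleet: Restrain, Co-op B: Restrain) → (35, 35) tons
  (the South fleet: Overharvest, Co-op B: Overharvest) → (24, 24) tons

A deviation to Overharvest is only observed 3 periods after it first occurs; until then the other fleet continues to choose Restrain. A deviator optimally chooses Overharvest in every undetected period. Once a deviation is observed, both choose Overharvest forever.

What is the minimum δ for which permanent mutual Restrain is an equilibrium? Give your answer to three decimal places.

0.886

A deviator earns 60 for 3 periods, then 24 forever; cooperating earns 35 forever. Multiplying the IC by (1−δ):
35 ≥ 60(1−δ^3) + 24δ^3, so 36·δ^3 ≥ 25 and δ^3 ≥ 25/36.
δ ≥ (25/36)^(1/3) ≈ 0.886.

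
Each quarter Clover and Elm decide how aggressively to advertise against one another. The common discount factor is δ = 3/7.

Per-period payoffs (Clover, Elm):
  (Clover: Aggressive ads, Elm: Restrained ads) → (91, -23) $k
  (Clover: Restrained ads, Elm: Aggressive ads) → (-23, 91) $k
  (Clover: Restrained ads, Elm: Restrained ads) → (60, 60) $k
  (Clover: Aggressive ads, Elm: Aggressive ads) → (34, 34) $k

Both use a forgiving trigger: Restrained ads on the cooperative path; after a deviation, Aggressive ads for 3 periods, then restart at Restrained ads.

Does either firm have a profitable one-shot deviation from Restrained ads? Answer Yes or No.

Yes

A one-shot deviation gives 91 now, then 34 for 3 periods, then back to 60.
Gain from deviating: (91−60) today; loss: (60−34) in each of the next 3 periods.
No-deviation condition: (60−34)(δ+…+δ^3) ≥ 91−60, i.e. δ+…+δ^3 ≥ 31/26.
At δ = 3/7: δ+…+δ^3 = 0.6910 < 1.1923.
So cooperation is not sustainable.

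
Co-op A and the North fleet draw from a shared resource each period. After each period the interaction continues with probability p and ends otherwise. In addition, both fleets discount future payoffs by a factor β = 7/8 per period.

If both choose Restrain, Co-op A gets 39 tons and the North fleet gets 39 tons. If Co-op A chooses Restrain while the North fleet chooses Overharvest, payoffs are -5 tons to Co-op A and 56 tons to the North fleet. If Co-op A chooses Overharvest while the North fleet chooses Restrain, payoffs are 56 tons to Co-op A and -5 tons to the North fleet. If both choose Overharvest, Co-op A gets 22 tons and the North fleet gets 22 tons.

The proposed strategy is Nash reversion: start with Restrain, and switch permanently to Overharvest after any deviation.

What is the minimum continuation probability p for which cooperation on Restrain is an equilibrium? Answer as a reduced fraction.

4/7

Expected continuation weight on next period's payoff is β·p = 7/8·p, which plays the role of the discount factor.
Cooperation requires 7/8·p ≥ (56−39)/(56−22) = 1/2, hence p ≥ 4/7.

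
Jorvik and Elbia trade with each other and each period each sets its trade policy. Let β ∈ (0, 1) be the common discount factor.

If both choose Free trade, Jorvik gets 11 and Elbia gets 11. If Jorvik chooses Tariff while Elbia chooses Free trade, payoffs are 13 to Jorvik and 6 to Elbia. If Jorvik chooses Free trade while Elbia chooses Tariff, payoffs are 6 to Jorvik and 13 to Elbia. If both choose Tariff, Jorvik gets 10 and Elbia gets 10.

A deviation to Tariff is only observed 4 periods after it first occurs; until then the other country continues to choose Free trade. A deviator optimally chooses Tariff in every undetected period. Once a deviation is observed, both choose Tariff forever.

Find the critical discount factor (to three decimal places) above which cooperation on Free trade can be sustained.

0.904

The best deviation is to choose Tariff for all 4 undetected periods, earning 13 each, then 10 forever once detected.
Deviation value: 13(1−β^4)/(1−β) + 10β^4/(1−β); cooperation value: 11/(1−β).
IC: 11 ≥ 13(1−β^4) + 10β^4 = 13 − 3β^4.
So β^4 ≥ 2/3, giving β ≥ (2/3)^(1/4) ≈ 0.904.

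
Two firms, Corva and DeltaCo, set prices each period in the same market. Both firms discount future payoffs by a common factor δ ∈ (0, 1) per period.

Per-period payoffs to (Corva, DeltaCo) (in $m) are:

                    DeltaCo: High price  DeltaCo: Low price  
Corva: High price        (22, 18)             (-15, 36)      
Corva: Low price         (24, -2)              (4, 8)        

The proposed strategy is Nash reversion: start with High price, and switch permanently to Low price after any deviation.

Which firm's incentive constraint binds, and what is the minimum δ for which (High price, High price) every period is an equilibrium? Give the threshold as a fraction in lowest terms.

DeltaCo; δ ≥ 9/14

Corva's threshold: (24−22)/(24−4) = 1/10.
DeltaCo's threshold: (36−18)/(36−8) = 9/14.
1/10 < 9/14, so DeltaCo binds and δ* = 9/14.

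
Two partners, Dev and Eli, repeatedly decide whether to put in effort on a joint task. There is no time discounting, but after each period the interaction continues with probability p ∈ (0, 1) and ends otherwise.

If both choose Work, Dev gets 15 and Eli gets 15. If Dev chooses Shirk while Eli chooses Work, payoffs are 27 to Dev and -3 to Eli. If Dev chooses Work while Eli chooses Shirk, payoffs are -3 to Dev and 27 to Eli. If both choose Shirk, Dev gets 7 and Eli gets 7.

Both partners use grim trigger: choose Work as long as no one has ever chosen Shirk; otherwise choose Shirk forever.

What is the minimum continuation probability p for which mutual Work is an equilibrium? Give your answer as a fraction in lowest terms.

3/5

With no time discounting, the continuation probability p plays the role of the discount factor.
Grim-trigger IC: 15/(1−p) ≥ 27 + 7p/(1−p) ⇒ p ≥ (27−15)/(27−7) = 3/5.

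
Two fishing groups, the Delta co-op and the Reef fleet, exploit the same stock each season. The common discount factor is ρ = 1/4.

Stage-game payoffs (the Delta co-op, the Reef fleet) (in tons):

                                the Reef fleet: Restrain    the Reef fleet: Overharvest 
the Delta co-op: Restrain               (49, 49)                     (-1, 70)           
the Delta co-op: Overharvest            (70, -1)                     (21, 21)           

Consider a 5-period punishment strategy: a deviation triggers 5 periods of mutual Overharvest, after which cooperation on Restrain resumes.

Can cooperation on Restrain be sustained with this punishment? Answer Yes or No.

IC: ρ+…+ρ^5 ≥ (70−49)/(49−21) = 3/4.
At ρ = 1/4: partial sum = 0.3330 < 0.7500. Cooperation not sustainable.

No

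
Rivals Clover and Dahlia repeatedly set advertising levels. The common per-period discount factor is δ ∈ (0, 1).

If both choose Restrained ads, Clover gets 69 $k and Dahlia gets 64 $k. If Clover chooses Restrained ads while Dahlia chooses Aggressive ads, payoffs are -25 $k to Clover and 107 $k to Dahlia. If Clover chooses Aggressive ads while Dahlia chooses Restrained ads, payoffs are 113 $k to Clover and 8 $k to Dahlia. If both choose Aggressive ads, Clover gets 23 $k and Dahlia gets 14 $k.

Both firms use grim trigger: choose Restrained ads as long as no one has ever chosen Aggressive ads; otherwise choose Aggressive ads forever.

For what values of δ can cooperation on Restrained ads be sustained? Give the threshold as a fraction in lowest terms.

22/45

Clover's threshold: (113−69)/(113−23) = 22/45.
Dahlia's threshold: (107−64)/(107−14) = 43/93.
22/45 > 43/93, so Clover binds and δ* = 22/45.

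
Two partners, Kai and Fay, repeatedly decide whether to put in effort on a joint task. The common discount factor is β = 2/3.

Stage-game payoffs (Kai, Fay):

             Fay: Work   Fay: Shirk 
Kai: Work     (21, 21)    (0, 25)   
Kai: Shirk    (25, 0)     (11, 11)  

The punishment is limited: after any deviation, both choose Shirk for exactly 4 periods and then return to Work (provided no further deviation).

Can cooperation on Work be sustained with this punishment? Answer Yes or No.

A one-shot deviation gives 25 now, then 11 for 4 periods, then back to 21.
Gain from deviating: (25−21) today; loss: (21−11) in each of the next 4 periods.
No-deviation condition: (21−11)(β+…+β^4) ≥ 25−21, i.e. β+…+β^4 ≥ 2/5.
At β = 2/3: β+…+β^4 = 1.6049 ≥ 0.4000.
So cooperation is sustainable.

Yes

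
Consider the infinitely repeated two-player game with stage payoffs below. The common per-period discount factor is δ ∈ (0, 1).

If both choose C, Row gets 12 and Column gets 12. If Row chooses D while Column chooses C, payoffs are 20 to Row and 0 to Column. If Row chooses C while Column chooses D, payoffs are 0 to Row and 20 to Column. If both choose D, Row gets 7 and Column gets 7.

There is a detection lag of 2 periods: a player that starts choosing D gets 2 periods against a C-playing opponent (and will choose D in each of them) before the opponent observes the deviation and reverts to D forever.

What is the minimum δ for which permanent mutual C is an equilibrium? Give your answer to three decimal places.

A deviator earns 20 for 2 periods, then 7 forever; cooperating earns 12 forever. Multiplying the IC by (1−δ):
12 ≥ 20(1−δ^2) + 7δ^2, so 13·δ^2 ≥ 8 and δ^2 ≥ 8/13.
δ ≥ (8/13)^(1/2) ≈ 0.784.

0.784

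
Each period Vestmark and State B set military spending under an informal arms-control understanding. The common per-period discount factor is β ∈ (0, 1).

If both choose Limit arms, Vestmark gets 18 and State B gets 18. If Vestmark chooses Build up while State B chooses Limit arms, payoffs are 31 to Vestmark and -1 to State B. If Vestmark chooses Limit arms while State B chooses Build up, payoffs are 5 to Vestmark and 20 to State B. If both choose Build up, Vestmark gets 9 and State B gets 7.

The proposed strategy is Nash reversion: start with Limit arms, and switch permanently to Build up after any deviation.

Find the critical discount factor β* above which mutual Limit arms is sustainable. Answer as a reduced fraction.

Vestmark's threshold: (31−18)/(31−9) = 13/22.
State B's threshold: (20−18)/(20−7) = 2/13.
13/22 > 2/13, so Vestmark binds and β* = 13/22.

13/22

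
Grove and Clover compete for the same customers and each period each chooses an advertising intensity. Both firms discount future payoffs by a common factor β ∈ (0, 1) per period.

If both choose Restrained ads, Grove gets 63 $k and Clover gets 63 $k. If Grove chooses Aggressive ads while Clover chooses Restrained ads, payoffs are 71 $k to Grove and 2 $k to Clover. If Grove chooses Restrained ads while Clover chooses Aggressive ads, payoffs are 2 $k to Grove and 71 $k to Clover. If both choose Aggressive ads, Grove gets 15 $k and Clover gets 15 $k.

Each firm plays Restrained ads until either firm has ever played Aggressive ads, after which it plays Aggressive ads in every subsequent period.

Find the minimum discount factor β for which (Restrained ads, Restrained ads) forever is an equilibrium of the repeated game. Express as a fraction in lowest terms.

One-period gain from deviating is 71 − 63 = 8. The loss is 63 − 15 = 48 in every subsequent period, with present value 48·β/(1−β).
Deviation is unprofitable when 48·β/(1−β) ≥ 8, i.e. β/(1−β) ≥ 1/6.
Equivalently β ≥ 8/(8+48) = 1/7.

1/7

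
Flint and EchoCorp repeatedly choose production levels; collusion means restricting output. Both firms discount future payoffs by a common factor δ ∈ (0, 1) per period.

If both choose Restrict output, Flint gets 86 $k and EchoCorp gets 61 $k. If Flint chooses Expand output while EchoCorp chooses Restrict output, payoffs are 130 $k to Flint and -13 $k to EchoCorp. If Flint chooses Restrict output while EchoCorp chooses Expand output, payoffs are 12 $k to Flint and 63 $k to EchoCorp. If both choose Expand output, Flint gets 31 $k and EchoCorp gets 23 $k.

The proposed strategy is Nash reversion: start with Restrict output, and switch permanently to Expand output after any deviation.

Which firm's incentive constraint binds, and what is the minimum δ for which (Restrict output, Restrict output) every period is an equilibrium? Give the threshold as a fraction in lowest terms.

Flint's threshold: (130−86)/(130−31) = 4/9.
EchoCorp's threshold: (63−61)/(63−23) = 1/20.
4/9 > 1/20, so Flint binds and δ* = 4/9.

Flint; δ ≥ 4/9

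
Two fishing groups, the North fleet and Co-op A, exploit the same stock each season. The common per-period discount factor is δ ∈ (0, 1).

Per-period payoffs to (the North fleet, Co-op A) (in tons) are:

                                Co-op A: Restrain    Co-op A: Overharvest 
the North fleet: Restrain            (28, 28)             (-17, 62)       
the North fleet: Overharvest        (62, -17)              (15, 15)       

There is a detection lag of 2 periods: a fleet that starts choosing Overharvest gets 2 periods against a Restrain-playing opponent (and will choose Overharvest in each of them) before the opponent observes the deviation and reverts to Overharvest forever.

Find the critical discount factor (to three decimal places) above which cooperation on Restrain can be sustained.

0.851

A deviator earns 62 for 2 periods, then 15 forever; cooperating earns 28 forever. Multiplying the IC by (1−δ):
28 ≥ 62(1−δ^2) + 15δ^2, so 47·δ^2 ≥ 34 and δ^2 ≥ 34/47.
δ ≥ (34/47)^(1/2) ≈ 0.851.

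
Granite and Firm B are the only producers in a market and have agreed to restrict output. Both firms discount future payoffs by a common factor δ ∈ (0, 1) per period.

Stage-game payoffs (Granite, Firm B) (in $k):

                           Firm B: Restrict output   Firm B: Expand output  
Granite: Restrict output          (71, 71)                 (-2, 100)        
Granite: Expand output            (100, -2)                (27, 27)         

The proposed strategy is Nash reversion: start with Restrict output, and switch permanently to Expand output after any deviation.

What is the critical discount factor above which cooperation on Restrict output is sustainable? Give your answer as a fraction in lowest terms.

29/73

One-period gain from deviating is 100 − 71 = 29. The loss is 71 − 27 = 44 in every subsequent period, with present value 44·δ/(1−δ).
Deviation is unprofitable when 44·δ/(1−δ) ≥ 29, i.e. δ/(1−δ) ≥ 29/44.
Equivalently δ ≥ 29/(29+44) = 29/73.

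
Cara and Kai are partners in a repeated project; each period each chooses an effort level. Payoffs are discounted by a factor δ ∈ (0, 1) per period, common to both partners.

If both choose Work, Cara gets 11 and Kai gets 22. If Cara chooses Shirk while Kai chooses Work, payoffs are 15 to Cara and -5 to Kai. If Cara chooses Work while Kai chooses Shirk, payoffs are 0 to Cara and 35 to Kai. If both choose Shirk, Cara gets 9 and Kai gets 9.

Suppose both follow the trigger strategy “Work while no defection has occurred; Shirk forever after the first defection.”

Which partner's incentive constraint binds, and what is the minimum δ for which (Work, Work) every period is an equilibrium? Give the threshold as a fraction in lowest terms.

For Cara: deviation gain 15−11 = 4, per-period punishment loss 11−9 = 2. IC gives δ ≥ 4/6 = 2/3.
For Kai: gain 13, loss 13 per period, so δ ≥ 13/26 = 1/2.
The tighter constraint is Cara's, so cooperation needs δ ≥ 2/3.

Cara; δ ≥ 2/3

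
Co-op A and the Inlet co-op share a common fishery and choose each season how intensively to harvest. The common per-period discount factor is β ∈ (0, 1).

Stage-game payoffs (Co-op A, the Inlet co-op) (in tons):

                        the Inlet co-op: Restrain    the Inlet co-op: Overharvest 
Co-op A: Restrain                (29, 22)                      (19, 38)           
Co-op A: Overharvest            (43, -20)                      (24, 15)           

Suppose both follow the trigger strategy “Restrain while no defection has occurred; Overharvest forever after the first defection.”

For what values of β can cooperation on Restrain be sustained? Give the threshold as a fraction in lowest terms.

Co-op A: cooperation gives 29 each period; deviation gives 43 once then 24 forever.
  29/(1−β) ≥ 43 + 24β/(1−β) ⇒ β ≥ 14/19.
the Inlet co-op: cooperation gives 22 each period; deviation gives 38 once then 15 forever.
  β ≥ 16/23.
Both must hold, so the binding constraint is Co-op A's: β ≥ 14/19.

14/19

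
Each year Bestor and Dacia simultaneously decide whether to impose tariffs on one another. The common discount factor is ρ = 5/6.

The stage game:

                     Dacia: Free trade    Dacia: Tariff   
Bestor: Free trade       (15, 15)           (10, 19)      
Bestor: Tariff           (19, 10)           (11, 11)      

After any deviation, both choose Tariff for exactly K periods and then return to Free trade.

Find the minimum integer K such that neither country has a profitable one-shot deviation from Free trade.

2

Need Σ_{k=1}^{K} ρ^k ≥ (19−15)/(15−11) = 1.0000 at ρ = 5/6.
At K = 1 the sum is 0.8333 < 1.0000; at K = 2 it is 1.5278 ≥ 1.0000.
So the minimum punishment length is K = 2.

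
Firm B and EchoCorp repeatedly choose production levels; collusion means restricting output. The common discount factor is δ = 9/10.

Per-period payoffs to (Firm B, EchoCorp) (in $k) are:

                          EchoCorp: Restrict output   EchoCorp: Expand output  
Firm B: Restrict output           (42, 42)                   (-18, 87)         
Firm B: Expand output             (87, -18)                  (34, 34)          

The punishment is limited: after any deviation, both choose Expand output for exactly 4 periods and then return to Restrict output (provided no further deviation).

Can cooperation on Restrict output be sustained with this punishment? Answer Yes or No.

IC: δ+…+δ^4 ≥ (87−42)/(42−34) = 45/8.
At δ = 9/10: partial sum = 3.0951 < 5.6250. Cooperation not sustainable.

No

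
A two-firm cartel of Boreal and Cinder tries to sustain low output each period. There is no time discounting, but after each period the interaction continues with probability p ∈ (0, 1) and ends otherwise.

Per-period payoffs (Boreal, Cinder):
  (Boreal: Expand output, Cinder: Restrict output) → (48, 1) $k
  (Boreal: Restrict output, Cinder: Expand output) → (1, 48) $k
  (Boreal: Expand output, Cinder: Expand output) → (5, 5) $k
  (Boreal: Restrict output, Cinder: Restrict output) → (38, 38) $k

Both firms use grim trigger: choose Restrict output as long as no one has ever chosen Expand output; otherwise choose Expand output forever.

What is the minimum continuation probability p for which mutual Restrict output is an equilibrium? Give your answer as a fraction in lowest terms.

10/43

Expected cooperation value is 38 + p·38 + p²·38 + … = 38/(1−p); deviation gives 48 + p·5/(1−p).
38 ≥ 48(1−p) + 5p ⇒ 43p ≥ 10 ⇒ p ≥ 10/43.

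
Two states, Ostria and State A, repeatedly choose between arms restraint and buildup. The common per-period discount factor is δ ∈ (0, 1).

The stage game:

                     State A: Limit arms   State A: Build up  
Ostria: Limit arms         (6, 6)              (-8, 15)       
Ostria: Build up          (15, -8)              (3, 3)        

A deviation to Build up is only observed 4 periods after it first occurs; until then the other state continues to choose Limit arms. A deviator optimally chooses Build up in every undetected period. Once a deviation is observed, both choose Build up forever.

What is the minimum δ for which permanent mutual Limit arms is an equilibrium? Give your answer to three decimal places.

0.931

A deviator earns 15 for 4 periods, then 3 forever; cooperating earns 6 forever. Multiplying the IC by (1−δ):
6 ≥ 15(1−δ^4) + 3δ^4, so 12·δ^4 ≥ 9 and δ^4 ≥ 3/4.
δ ≥ (3/4)^(1/4) ≈ 0.931.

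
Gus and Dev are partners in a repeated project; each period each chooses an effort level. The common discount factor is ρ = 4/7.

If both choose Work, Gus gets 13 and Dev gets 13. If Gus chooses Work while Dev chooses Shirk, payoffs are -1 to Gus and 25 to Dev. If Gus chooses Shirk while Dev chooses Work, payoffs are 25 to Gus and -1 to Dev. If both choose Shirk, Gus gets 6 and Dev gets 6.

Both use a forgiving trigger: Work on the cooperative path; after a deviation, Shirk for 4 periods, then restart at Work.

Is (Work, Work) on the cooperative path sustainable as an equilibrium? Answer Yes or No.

No

Comparing payoff streams over the 5 periods until play realigns: cooperate → 13(1+ρ+…+ρ^4); deviate → 25 + 6(ρ+…+ρ^4).
Cooperation is sustained iff (13−6)(ρ+…+ρ^4) ≥ 25−13.
ρ+…+ρ^4 = 4/7·(1−(4/7)^4)/(1−4/7) = 1.1912, and (25−13)/(13−6) = 1.7143.
1.1912 < 1.7143, so cooperation is not sustainable.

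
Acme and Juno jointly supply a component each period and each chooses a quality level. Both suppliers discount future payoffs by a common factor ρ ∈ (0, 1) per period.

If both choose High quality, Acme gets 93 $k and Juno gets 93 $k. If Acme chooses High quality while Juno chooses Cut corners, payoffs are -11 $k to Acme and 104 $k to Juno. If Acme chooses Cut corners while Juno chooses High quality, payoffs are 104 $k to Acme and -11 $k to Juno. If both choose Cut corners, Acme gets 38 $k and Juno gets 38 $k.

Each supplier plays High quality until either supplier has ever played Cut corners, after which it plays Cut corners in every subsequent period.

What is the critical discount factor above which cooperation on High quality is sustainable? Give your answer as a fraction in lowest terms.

93/(1−ρ) ≥ 104 + 38ρ/(1−ρ)
93 ≥ 104 − 66ρ
ρ ≥ 11/66 = 1/6.

1/6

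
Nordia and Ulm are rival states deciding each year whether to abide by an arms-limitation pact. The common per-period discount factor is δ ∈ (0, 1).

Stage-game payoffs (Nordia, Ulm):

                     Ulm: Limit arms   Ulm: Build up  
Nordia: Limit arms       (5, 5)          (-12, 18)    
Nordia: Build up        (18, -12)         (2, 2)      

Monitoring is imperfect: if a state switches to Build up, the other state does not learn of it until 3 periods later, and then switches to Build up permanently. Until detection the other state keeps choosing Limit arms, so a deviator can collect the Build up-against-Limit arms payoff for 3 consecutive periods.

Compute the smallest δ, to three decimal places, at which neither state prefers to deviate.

0.933

A deviator earns 18 for 3 periods, then 2 forever; cooperating earns 5 forever. Multiplying the IC by (1−δ):
5 ≥ 18(1−δ^3) + 2δ^3, so 16·δ^3 ≥ 13 and δ^3 ≥ 13/16.
δ ≥ (13/16)^(1/3) ≈ 0.933.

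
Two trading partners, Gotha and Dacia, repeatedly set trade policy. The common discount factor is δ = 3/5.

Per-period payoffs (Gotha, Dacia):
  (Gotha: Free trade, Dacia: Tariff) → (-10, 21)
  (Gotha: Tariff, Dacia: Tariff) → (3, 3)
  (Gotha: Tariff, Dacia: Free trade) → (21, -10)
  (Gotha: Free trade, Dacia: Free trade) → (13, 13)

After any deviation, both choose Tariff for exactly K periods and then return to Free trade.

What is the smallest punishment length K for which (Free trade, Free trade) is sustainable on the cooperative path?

2

No profitable deviation requires (13−3)(δ+…+δ^K) ≥ 21−13, i.e. δ+…+δ^K ≥ 4/5 ≈ 0.8000.
With δ = 3/5, the partial sums are K=1: 0.6000, K=2: 0.9600.
K = 2 is the first length at which the sum reaches 0.8000.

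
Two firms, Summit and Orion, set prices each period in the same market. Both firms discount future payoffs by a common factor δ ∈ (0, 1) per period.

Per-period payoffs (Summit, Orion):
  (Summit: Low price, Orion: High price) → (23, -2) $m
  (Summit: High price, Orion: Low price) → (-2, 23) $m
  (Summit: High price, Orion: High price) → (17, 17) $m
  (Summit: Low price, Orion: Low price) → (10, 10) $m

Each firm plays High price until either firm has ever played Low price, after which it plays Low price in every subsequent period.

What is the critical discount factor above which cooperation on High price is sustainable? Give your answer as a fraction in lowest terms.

Cooperation forever yields 17 each period: 17/(1−δ).
Deviating yields 23 once, then 10 forever: 23 + 10δ/(1−δ).
No profitable deviation requires 17/(1−δ) ≥ 23 + 10δ/(1−δ).
Multiplying by (1−δ): 17 ≥ 23(1−δ) + 10δ = 23 − 13δ.
So 13δ ≥ 6, i.e. δ ≥ 6/13.

6/13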